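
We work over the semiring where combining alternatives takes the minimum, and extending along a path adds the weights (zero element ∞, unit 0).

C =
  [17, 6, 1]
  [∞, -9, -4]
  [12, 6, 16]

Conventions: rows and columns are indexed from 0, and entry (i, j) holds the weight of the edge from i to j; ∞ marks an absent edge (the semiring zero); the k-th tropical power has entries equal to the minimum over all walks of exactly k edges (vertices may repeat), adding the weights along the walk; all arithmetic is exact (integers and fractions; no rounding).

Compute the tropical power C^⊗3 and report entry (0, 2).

C^⊗2:
  [13, -3, 2]
  [8, -18, -13]
  [28, -3, 2]
C^⊗3:
  [14, -12, -7]
  [-1, -27, -22]
  [14, -12, -7]
Key observation: the optimum is the walk 0->1->1->2, with weight 6 + (-9) + (-4) = -7.
Optimal value attained by: walk 0->1->1->2.
Answer: (C^⊗3)[0][2] = -7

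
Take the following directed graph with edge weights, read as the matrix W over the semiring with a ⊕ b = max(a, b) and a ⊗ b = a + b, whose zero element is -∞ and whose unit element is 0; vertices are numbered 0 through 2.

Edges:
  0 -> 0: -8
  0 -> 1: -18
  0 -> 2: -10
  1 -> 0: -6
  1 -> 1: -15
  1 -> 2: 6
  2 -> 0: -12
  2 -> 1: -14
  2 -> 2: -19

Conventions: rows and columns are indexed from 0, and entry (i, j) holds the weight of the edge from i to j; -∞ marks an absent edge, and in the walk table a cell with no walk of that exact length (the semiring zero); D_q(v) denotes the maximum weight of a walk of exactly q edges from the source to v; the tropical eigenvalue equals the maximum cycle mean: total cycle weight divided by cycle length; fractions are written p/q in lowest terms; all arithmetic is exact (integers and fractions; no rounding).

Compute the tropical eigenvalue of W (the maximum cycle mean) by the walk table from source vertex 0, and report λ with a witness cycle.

q=0: [0, -∞, -∞]
q=1: [-8, -18, -10]
q=2: [-16, -24, -12]
q=3: [-24, -26, -18]
Optimal cycle mean attained by: cycle 1->2->1, total 6 + (-14), length 2.
Answer: λ = -4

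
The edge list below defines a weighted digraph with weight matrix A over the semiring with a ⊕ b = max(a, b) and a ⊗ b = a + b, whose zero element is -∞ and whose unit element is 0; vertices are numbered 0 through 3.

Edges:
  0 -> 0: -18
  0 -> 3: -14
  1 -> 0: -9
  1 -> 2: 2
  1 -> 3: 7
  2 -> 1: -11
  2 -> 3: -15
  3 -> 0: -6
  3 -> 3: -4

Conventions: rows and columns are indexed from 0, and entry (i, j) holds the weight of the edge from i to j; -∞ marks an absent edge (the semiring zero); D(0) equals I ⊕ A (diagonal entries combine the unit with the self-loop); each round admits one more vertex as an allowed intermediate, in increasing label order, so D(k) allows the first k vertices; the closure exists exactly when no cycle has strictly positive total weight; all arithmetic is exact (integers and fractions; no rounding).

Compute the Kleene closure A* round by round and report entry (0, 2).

D(0):
  [0, -∞, -∞, -14]
  [-9, 0, 2, 7]
  [-∞, -11, 0, -15]
  [-6, -∞, -∞, 0]
D(1):
  [0, -∞, -∞, -14]
  [-9, 0, 2, 7]
  [-∞, -11, 0, -15]
  [-6, -∞, -∞, 0]
D(2):
  [0, -∞, -∞, -14]
  [-9, 0, 2, 7]
  [-20, -11, 0, -4]
  [-6, -∞, -∞, 0]
D(3):
  [0, -∞, -∞, -14]
  [-9, 0, 2, 7]
  [-20, -11, 0, -4]
  [-6, -∞, -∞, 0]
D(4):
  [0, -∞, -∞, -14]
  [1, 0, 2, 7]
  [-10, -11, 0, -4]
  [-6, -∞, -∞, 0]
Answer: A*[0][2] = -∞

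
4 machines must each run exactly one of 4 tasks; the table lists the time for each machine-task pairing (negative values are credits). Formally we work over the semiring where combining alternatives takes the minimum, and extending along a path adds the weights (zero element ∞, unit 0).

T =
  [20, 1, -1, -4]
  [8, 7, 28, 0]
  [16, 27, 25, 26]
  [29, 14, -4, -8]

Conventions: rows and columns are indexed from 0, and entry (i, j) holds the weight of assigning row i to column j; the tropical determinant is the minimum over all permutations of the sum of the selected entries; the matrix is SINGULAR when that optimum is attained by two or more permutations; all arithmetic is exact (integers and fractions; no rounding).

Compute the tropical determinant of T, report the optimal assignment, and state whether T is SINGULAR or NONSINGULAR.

σ = (0, 1, 2, 3): 20 + 7 + 25 + (-8) = 44
σ = (0, 1, 3, 2): 20 + 7 + 26 + (-4) = 49
σ = (0, 2, 1, 3): 20 + 28 + 27 + (-8) = 67
σ = (0, 2, 3, 1): 20 + 28 + 26 + 14 = 88
σ = (0, 3, 1, 2): 20 + 0 + 27 + (-4) = 43
σ = (0, 3, 2, 1): 20 + 0 + 25 + 14 = 59
σ = (1, 0, 2, 3): 1 + 8 + 25 + (-8) = 26
σ = (1, 0, 3, 2): 1 + 8 + 26 + (-4) = 31
σ = (1, 2, 0, 3): 1 + 28 + 16 + (-8) = 37
σ = (1, 2, 3, 0): 1 + 28 + 26 + 29 = 84
σ = (1, 3, 0, 2): 1 + 0 + 16 + (-4) = 13
σ = (1, 3, 2, 0): 1 + 0 + 25 + 29 = 55
σ = (2, 0, 1, 3): (-1) + 8 + 27 + (-8) = 26
σ = (2, 0, 3, 1): (-1) + 8 + 26 + 14 = 47
σ = (2, 1, 0, 3): (-1) + 7 + 16 + (-8) = 14
σ = (2, 1, 3, 0): (-1) + 7 + 26 + 29 = 61
σ = (2, 3, 0, 1): (-1) + 0 + 16 + 14 = 29
σ = (2, 3, 1, 0): (-1) + 0 + 27 + 29 = 55
σ = (3, 0, 1, 2): (-4) + 8 + 27 + (-4) = 27
σ = (3, 0, 2, 1): (-4) + 8 + 25 + 14 = 43
σ = (3, 1, 0, 2): (-4) + 7 + 16 + (-4) = 15
σ = (3, 1, 2, 0): (-4) + 7 + 25 + 29 = 57
σ = (3, 2, 0, 1): (-4) + 28 + 16 + 14 = 54
σ = (3, 2, 1, 0): (-4) + 28 + 27 + 29 = 80
Optimal value attained by: σ = (1, 3, 0, 2).
Answer: det⊕(T) = 13; verdict: NONSINGULAR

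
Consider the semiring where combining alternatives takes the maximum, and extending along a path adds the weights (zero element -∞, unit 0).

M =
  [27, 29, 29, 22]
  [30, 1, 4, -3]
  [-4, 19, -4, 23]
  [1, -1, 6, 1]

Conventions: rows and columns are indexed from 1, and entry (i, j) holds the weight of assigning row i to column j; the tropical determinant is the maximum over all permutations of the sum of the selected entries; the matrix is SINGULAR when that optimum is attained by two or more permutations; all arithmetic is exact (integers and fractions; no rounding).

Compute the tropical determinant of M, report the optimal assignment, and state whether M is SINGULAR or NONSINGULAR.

σ = (1, 2, 3, 4): 27 + 1 + (-4) + 1 = 25
σ = (1, 2, 4, 3): 27 + 1 + 23 + 6 = 57
σ = (1, 3, 2, 4): 27 + 4 + 19 + 1 = 51
σ = (1, 3, 4, 2): 27 + 4 + 23 + (-1) = 53
σ = (1, 4, 2, 3): 27 + (-3) + 19 + 6 = 49
σ = (1, 4, 3, 2): 27 + (-3) + (-4) + (-1) = 19
σ = (2, 1, 3, 4): 29 + 30 + (-4) + 1 = 56
σ = (2, 1, 4, 3): 29 + 30 + 23 + 6 = 88
σ = (2, 3, 1, 4): 29 + 4 + (-4) + 1 = 30
σ = (2, 3, 4, 1): 29 + 4 + 23 + 1 = 57
σ = (2, 4, 1, 3): 29 + (-3) + (-4) + 6 = 28
σ = (2, 4, 3, 1): 29 + (-3) + (-4) + 1 = 23
σ = (3, 1, 2, 4): 29 + 30 + 19 + 1 = 79
σ = (3, 1, 4, 2): 29 + 30 + 23 + (-1) = 81
σ = (3, 2, 1, 4): 29 + 1 + (-4) + 1 = 27
σ = (3, 2, 4, 1): 29 + 1 + 23 + 1 = 54
σ = (3, 4, 1, 2): 29 + (-3) + (-4) + (-1) = 21
σ = (3, 4, 2, 1): 29 + (-3) + 19 + 1 = 46
σ = (4, 1, 2, 3): 22 + 30 + 19 + 6 = 77
σ = (4, 1, 3, 2): 22 + 30 + (-4) + (-1) = 47
σ = (4, 2, 1, 3): 22 + 1 + (-4) + 6 = 25
σ = (4, 2, 3, 1): 22 + 1 + (-4) + 1 = 20
σ = (4, 3, 1, 2): 22 + 4 + (-4) + (-1) = 21
σ = (4, 3, 2, 1): 22 + 4 + 19 + 1 = 46
Optimal value attained by: σ = (2, 1, 4, 3).
Answer: det⊕(M) = 88; verdict: NONSINGULAR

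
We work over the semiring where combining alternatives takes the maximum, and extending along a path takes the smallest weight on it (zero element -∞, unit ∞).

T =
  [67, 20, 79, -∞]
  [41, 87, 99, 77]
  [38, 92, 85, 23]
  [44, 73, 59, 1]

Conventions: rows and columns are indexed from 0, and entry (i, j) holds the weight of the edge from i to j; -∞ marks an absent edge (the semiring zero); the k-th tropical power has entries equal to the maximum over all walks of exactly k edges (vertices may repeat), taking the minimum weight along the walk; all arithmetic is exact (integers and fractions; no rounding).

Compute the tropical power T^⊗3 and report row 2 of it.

T^⊗2:
  [67, 79, 79, 23]
  [44, 92, 87, 77]
  [41, 87, 92, 77]
  [44, 73, 73, 73]
T^⊗3:
  [67, 79, 79, 77]
  [44, 87, 92, 77]
  [44, 92, 87, 77]
  [44, 73, 73, 73]
Answer: row 2 of T^⊗3 = [44, 92, 87, 77]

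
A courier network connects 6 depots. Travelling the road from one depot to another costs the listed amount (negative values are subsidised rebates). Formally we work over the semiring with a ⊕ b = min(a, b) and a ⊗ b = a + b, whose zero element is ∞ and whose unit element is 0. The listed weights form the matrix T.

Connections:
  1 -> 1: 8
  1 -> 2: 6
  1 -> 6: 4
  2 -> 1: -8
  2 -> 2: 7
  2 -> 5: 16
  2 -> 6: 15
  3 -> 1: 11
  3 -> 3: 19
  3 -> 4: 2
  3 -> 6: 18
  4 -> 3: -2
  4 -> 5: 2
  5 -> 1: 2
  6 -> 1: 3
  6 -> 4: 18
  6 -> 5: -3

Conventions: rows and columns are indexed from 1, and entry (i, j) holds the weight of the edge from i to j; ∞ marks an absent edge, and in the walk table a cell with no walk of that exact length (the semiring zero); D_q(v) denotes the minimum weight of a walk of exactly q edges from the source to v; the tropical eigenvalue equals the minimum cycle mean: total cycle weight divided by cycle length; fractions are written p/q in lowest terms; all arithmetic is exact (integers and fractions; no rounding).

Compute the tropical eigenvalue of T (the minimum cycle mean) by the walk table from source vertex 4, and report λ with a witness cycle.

q=0: [∞, ∞, ∞, 0, ∞, ∞]
q=1: [∞, ∞, -2, ∞, 2, ∞]
q=2: [4, ∞, 17, 0, ∞, 16]
q=3: [12, 10, -2, 19, 2, 8]
q=4: [2, 17, 17, 0, 5, 16]
q=5: [7, 8, -2, 19, 2, 6]
q=6: [0, 13, 17, 0, 3, 11]
Optimal cycle mean attained by: cycle 1->2->1, total 6 + (-8), length 2.
Answer: λ = -1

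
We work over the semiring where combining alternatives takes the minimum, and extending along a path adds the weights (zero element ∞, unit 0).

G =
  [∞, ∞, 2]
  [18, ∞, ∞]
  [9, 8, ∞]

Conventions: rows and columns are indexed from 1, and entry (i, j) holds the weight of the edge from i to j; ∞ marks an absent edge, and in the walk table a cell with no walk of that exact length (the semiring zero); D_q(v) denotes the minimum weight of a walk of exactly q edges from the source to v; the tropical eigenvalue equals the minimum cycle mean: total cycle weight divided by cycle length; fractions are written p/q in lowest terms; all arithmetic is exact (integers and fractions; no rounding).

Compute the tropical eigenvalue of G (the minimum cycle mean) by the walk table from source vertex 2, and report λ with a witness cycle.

q=0: [∞, 0, ∞]
q=1: [18, ∞, ∞]
q=2: [∞, ∞, 20]
q=3: [29, 28, ∞]
Optimal cycle mean attained by: cycle 1->3->1, total 2 + 9, length 2.
Answer: λ = 11/2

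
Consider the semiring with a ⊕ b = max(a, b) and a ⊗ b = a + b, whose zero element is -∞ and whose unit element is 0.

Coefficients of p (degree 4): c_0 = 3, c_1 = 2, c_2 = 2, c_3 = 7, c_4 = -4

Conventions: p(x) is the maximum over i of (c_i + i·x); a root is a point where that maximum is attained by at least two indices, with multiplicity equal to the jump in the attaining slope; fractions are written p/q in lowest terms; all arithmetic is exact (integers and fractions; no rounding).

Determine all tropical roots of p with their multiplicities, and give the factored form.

hull edge (i=0, c=3) to (i=3, c=7): slope 4/3, span 3
hull edge (i=3, c=7) to (i=4, c=-4): slope -11, span 1
Factored form: p(x) = -4 ⊗ (x ⊕ (-4/3)) ⊗ (x ⊕ (-4/3)) ⊗ (x ⊕ (-4/3)) ⊗ (x ⊕ 11)
Answer: roots = -4/3 (mult 3), 11 (mult 1)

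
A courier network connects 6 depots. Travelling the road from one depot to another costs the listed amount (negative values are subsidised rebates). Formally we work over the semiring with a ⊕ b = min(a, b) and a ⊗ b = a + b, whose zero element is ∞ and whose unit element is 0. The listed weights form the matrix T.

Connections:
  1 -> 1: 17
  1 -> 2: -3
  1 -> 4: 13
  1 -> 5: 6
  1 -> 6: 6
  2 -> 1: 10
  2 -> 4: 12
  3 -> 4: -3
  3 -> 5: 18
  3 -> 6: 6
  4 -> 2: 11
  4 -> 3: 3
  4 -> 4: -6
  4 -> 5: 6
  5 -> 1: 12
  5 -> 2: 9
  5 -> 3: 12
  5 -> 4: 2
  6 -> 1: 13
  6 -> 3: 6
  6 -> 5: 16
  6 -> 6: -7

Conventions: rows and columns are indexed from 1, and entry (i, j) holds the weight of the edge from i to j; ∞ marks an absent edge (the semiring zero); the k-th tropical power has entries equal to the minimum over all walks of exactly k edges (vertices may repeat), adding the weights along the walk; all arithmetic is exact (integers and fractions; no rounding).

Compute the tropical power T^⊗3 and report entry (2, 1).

T^⊗2:
  [7, 14, 12, 7, 19, -1]
  [27, 7, 15, 6, 16, 16]
  [19, 8, 0, -9, 3, -1]
  [18, 5, -3, -12, 0, 9]
  [19, 9, 5, -4, 8, 18]
  [6, 10, -1, 3, 9, -14]
T^⊗3:
  [12, 4, 5, 1, 13, -8]
  [17, 17, 9, 0, 12, 9]
  [12, 2, -6, -15, -3, -8]
  [12, -1, -9, -18, -6, 2]
  [19, 7, -1, -10, 2, 11]
  [-1, 3, -8, -4, 2, -21]
Key observation: the optimum is the walk 2->1->2->1, with weight 10 + (-3) + 10 = 17.
Optimal value attained by: walk 2->1->2->1.
Answer: (T^⊗3)[2][1] = 17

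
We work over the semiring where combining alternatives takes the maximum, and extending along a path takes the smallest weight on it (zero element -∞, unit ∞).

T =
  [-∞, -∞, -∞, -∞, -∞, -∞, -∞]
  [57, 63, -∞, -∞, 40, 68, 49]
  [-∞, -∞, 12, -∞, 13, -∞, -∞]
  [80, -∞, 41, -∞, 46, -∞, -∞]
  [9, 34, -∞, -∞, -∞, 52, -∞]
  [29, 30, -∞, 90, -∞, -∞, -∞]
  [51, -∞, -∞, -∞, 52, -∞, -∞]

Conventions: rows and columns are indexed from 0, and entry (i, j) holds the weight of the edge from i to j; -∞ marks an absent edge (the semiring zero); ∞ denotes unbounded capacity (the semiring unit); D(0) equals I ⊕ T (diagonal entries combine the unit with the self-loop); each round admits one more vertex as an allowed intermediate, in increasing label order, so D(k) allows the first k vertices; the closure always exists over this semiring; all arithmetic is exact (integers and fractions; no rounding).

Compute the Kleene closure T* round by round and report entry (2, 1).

D(0):
  [∞, -∞, -∞, -∞, -∞, -∞, -∞]
  [57, ∞, -∞, -∞, 40, 68, 49]
  [-∞, -∞, ∞, -∞, 13, -∞, -∞]
  [80, -∞, 41, ∞, 46, -∞, -∞]
  [9, 34, -∞, -∞, ∞, 52, -∞]
  [29, 30, -∞, 90, -∞, ∞, -∞]
  [51, -∞, -∞, -∞, 52, -∞, ∞]
D(1):
  [∞, -∞, -∞, -∞, -∞, -∞, -∞]
  [57, ∞, -∞, -∞, 40, 68, 49]
  [-∞, -∞, ∞, -∞, 13, -∞, -∞]
  [80, -∞, 41, ∞, 46, -∞, -∞]
  [9, 34, -∞, -∞, ∞, 52, -∞]
  [29, 30, -∞, 90, -∞, ∞, -∞]
  [51, -∞, -∞, -∞, 52, -∞, ∞]
D(2):
  [∞, -∞, -∞, -∞, -∞, -∞, -∞]
  [57, ∞, -∞, -∞, 40, 68, 49]
  [-∞, -∞, ∞, -∞, 13, -∞, -∞]
  [80, -∞, 41, ∞, 46, -∞, -∞]
  [34, 34, -∞, -∞, ∞, 52, 34]
  [30, 30, -∞, 90, 30, ∞, 30]
  [51, -∞, -∞, -∞, 52, -∞, ∞]
D(3):
  [∞, -∞, -∞, -∞, -∞, -∞, -∞]
  [57, ∞, -∞, -∞, 40, 68, 49]
  [-∞, -∞, ∞, -∞, 13, -∞, -∞]
  [80, -∞, 41, ∞, 46, -∞, -∞]
  [34, 34, -∞, -∞, ∞, 52, 34]
  [30, 30, -∞, 90, 30, ∞, 30]
  [51, -∞, -∞, -∞, 52, -∞, ∞]
D(4):
  [∞, -∞, -∞, -∞, -∞, -∞, -∞]
  [57, ∞, -∞, -∞, 40, 68, 49]
  [-∞, -∞, ∞, -∞, 13, -∞, -∞]
  [80, -∞, 41, ∞, 46, -∞, -∞]
  [34, 34, -∞, -∞, ∞, 52, 34]
  [80, 30, 41, 90, 46, ∞, 30]
  [51, -∞, -∞, -∞, 52, -∞, ∞]
D(5):
  [∞, -∞, -∞, -∞, -∞, -∞, -∞]
  [57, ∞, -∞, -∞, 40, 68, 49]
  [13, 13, ∞, -∞, 13, 13, 13]
  [80, 34, 41, ∞, 46, 46, 34]
  [34, 34, -∞, -∞, ∞, 52, 34]
  [80, 34, 41, 90, 46, ∞, 34]
  [51, 34, -∞, -∞, 52, 52, ∞]
D(6):
  [∞, -∞, -∞, -∞, -∞, -∞, -∞]
  [68, ∞, 41, 68, 46, 68, 49]
  [13, 13, ∞, 13, 13, 13, 13]
  [80, 34, 41, ∞, 46, 46, 34]
  [52, 34, 41, 52, ∞, 52, 34]
  [80, 34, 41, 90, 46, ∞, 34]
  [52, 34, 41, 52, 52, 52, ∞]
D(7):
  [∞, -∞, -∞, -∞, -∞, -∞, -∞]
  [68, ∞, 41, 68, 49, 68, 49]
  [13, 13, ∞, 13, 13, 13, 13]
  [80, 34, 41, ∞, 46, 46, 34]
  [52, 34, 41, 52, ∞, 52, 34]
  [80, 34, 41, 90, 46, ∞, 34]
  [52, 34, 41, 52, 52, 52, ∞]
Answer: T*[2][1] = 13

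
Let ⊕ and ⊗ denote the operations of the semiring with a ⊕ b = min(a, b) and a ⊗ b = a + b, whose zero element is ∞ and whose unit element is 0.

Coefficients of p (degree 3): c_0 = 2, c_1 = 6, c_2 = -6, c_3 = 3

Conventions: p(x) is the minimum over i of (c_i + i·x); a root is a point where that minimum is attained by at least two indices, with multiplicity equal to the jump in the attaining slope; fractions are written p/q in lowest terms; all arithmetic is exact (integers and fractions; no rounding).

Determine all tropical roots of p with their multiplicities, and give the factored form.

hull edge (i=0, c=2) to (i=2, c=-6): slope -4, span 2
hull edge (i=2, c=-6) to (i=3, c=3): slope 9, span 1
Factored form: p(x) = 3 ⊗ (x ⊕ (-9)) ⊗ (x ⊕ 4) ⊗ (x ⊕ 4)
Answer: roots = -9 (mult 1), 4 (mult 2)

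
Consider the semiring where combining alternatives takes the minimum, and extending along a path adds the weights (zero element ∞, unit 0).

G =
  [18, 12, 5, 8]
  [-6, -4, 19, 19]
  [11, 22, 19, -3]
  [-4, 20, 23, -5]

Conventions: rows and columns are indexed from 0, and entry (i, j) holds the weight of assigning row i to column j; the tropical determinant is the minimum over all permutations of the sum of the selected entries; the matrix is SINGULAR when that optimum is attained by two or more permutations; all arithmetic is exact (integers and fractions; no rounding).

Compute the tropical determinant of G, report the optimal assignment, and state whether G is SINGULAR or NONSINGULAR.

σ = (0, 1, 2, 3): 18 + (-4) + 19 + (-5) = 28
σ = (0, 1, 3, 2): 18 + (-4) + (-3) + 23 = 34
σ = (0, 2, 1, 3): 18 + 19 + 22 + (-5) = 54
σ = (0, 2, 3, 1): 18 + 19 + (-3) + 20 = 54
σ = (0, 3, 1, 2): 18 + 19 + 22 + 23 = 82
σ = (0, 3, 2, 1): 18 + 19 + 19 + 20 = 76
σ = (1, 0, 2, 3): 12 + (-6) + 19 + (-5) = 20
σ = (1, 0, 3, 2): 12 + (-6) + (-3) + 23 = 26
σ = (1, 2, 0, 3): 12 + 19 + 11 + (-5) = 37
σ = (1, 2, 3, 0): 12 + 19 + (-3) + (-4) = 24
σ = (1, 3, 0, 2): 12 + 19 + 11 + 23 = 65
σ = (1, 3, 2, 0): 12 + 19 + 19 + (-4) = 46
σ = (2, 0, 1, 3): 5 + (-6) + 22 + (-5) = 16
σ = (2, 0, 3, 1): 5 + (-6) + (-3) + 20 = 16
σ = (2, 1, 0, 3): 5 + (-4) + 11 + (-5) = 7
σ = (2, 1, 3, 0): 5 + (-4) + (-3) + (-4) = -6
σ = (2, 3, 0, 1): 5 + 19 + 11 + 20 = 55
σ = (2, 3, 1, 0): 5 + 19 + 22 + (-4) = 42
σ = (3, 0, 1, 2): 8 + (-6) + 22 + 23 = 47
σ = (3, 0, 2, 1): 8 + (-6) + 19 + 20 = 41
σ = (3, 1, 0, 2): 8 + (-4) + 11 + 23 = 38
σ = (3, 1, 2, 0): 8 + (-4) + 19 + (-4) = 19
σ = (3, 2, 0, 1): 8 + 19 + 11 + 20 = 58
σ = (3, 2, 1, 0): 8 + 19 + 22 + (-4) = 45
Optimal value attained by: σ = (2, 1, 3, 0).
Answer: det⊕(G) = -6; verdict: NONSINGULAR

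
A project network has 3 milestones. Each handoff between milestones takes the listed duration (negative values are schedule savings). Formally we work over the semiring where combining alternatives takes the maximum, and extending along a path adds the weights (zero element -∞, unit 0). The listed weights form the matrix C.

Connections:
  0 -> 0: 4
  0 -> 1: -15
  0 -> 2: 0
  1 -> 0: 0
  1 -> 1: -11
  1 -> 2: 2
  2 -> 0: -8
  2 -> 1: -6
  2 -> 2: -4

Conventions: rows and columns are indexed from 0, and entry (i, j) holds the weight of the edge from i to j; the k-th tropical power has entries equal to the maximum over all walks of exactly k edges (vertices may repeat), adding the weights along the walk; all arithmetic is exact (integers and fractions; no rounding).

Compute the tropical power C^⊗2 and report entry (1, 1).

C^⊗2:
  [8, -6, 4]
  [4, -4, 0]
  [-4, -10, -4]
Key observation: the optimum is the walk 1->2->1, with weight 2 + (-6) = -4.
Optimal value attained by: walk 1->2->1.
Answer: (C^⊗2)[1][1] = -4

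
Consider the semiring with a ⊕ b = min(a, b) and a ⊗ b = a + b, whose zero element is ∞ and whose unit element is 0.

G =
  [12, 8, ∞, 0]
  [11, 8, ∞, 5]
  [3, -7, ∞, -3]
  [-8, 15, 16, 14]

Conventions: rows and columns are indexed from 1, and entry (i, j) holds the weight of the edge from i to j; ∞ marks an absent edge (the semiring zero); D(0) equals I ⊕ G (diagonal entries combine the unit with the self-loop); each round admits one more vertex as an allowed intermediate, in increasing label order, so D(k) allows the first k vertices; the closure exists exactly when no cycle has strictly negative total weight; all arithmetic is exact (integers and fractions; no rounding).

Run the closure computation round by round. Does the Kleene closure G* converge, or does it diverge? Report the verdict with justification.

D(0):
  [0, 8, ∞, 0]
  [11, 0, ∞, 5]
  [3, -7, 0, -3]
  [-8, 15, 16, 0]
Detection: at round 1, diagonal entry (4, 4) turns strictly negative.
Key observation: the cycle 4->1->4 has total weight (-8) + 0, which is strictly negative.
Answer: DIVERGES — negative cycle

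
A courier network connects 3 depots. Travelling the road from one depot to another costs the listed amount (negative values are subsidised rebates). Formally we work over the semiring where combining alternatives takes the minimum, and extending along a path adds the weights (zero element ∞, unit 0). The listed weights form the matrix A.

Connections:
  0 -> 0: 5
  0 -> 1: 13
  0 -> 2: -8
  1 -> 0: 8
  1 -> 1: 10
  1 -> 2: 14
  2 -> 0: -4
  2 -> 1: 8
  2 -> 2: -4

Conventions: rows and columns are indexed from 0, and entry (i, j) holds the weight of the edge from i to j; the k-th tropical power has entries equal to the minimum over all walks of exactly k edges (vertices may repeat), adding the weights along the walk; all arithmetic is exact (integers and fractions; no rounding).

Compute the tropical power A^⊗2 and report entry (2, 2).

A^⊗2:
  [-12, 0, -12]
  [10, 20, 0]
  [-8, 4, -12]
Key observation: the optimum is the walk 2->0->2, with weight (-4) + (-8) = -12.
Optimal value attained by: walk 2->0->2.
Answer: (A^⊗2)[2][2] = -12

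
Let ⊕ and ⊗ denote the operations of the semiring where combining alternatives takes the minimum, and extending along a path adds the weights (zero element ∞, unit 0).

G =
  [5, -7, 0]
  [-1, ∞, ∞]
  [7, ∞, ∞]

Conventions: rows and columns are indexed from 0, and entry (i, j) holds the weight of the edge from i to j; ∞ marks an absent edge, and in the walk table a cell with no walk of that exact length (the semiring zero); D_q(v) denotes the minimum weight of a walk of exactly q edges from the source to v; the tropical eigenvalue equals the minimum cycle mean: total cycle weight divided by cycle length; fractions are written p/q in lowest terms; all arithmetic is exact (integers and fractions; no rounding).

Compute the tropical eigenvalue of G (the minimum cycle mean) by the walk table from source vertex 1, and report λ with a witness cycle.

q=0: [∞, 0, ∞]
q=1: [-1, ∞, ∞]
q=2: [4, -8, -1]
q=3: [-9, -3, 4]
Optimal cycle mean attained by: cycle 0->1->0, total (-7) + (-1), length 2.
Answer: λ = -4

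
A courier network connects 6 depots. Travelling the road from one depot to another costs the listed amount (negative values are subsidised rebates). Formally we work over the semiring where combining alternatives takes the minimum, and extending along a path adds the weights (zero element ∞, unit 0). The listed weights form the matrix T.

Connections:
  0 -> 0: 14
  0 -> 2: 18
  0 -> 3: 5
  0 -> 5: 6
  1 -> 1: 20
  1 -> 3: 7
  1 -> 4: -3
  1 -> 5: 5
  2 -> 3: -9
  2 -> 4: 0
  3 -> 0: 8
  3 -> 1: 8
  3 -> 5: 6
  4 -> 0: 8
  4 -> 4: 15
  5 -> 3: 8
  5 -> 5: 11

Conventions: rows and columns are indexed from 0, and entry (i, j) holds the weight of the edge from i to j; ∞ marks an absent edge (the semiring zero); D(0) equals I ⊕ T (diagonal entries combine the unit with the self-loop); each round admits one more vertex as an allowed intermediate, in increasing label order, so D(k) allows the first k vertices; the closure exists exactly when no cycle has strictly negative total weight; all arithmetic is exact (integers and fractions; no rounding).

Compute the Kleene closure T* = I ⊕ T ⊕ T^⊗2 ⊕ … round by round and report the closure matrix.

D(0):
  [0, ∞, 18, 5, ∞, 6]
  [∞, 0, ∞, 7, -3, 5]
  [∞, ∞, 0, -9, 0, ∞]
  [8, 8, ∞, 0, ∞, 6]
  [8, ∞, ∞, ∞, 0, ∞]
  [∞, ∞, ∞, 8, ∞, 0]
D(1):
  [0, ∞, 18, 5, ∞, 6]
  [∞, 0, ∞, 7, -3, 5]
  [∞, ∞, 0, -9, 0, ∞]
  [8, 8, 26, 0, ∞, 6]
  [8, ∞, 26, 13, 0, 14]
  [∞, ∞, ∞, 8, ∞, 0]
D(2):
  [0, ∞, 18, 5, ∞, 6]
  [∞, 0, ∞, 7, -3, 5]
  [∞, ∞, 0, -9, 0, ∞]
  [8, 8, 26, 0, 5, 6]
  [8, ∞, 26, 13, 0, 14]
  [∞, ∞, ∞, 8, ∞, 0]
D(3):
  [0, ∞, 18, 5, 18, 6]
  [∞, 0, ∞, 7, -3, 5]
  [∞, ∞, 0, -9, 0, ∞]
  [8, 8, 26, 0, 5, 6]
  [8, ∞, 26, 13, 0, 14]
  [∞, ∞, ∞, 8, ∞, 0]
D(4):
  [0, 13, 18, 5, 10, 6]
  [15, 0, 33, 7, -3, 5]
  [-1, -1, 0, -9, -4, -3]
  [8, 8, 26, 0, 5, 6]
  [8, 21, 26, 13, 0, 14]
  [16, 16, 34, 8, 13, 0]
D(5):
  [0, 13, 18, 5, 10, 6]
  [5, 0, 23, 7, -3, 5]
  [-1, -1, 0, -9, -4, -3]
  [8, 8, 26, 0, 5, 6]
  [8, 21, 26, 13, 0, 14]
  [16, 16, 34, 8, 13, 0]
D(6):
  [0, 13, 18, 5, 10, 6]
  [5, 0, 23, 7, -3, 5]
  [-1, -1, 0, -9, -4, -3]
  [8, 8, 26, 0, 5, 6]
  [8, 21, 26, 13, 0, 14]
  [16, 16, 34, 8, 13, 0]
Answer: T* = [[0, 13, 18, 5, 10, 6], [5, 0, 23, 7, -3, 5], [-1, -1, 0, -9, -4, -3], [8, 8, 26, 0, 5, 6], [8, 21, 26, 13, 0, 14], [16, 16, 34, 8, 13, 0]]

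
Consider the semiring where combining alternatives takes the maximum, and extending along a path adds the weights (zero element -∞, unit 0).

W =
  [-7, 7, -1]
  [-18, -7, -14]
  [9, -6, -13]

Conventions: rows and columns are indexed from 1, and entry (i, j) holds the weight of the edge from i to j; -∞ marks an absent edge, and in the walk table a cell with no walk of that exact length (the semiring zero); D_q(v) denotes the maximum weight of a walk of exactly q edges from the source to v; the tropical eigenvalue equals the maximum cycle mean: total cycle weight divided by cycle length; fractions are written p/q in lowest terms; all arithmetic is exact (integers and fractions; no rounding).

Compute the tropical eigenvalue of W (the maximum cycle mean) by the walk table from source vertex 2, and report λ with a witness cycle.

q=0: [-∞, 0, -∞]
q=1: [-18, -7, -14]
q=2: [-5, -11, -19]
q=3: [-10, 2, -6]
Optimal cycle mean attained by: cycle 1->3->1, total (-1) + 9, length 2.
Answer: λ = 4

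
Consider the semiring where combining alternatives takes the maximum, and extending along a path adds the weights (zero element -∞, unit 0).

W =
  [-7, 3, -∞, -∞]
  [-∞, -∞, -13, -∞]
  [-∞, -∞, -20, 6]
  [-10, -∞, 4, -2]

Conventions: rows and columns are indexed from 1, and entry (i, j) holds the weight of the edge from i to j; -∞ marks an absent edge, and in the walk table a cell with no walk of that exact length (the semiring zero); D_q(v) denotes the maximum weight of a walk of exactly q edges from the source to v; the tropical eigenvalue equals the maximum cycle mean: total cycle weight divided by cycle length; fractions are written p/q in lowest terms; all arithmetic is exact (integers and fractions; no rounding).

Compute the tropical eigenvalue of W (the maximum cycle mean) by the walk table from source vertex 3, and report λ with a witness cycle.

q=0: [-∞, -∞, 0, -∞]
q=1: [-∞, -∞, -20, 6]
q=2: [-4, -∞, 10, 4]
q=3: [-6, -1, 8, 16]
q=4: [6, -3, 20, 14]
Optimal cycle mean attained by: cycle 3->4->3, total 6 + 4, length 2.
Answer: λ = 5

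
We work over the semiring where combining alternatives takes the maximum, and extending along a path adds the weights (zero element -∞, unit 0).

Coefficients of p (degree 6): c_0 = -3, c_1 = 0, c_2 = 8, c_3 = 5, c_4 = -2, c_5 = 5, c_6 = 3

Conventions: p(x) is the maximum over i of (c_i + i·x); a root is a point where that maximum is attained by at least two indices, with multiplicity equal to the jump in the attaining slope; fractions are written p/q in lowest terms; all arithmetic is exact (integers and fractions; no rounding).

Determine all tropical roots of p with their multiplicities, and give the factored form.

hull edge (i=0, c=-3) to (i=2, c=8): slope 11/2, span 2
hull edge (i=2, c=8) to (i=5, c=5): slope -1, span 3
hull edge (i=5, c=5) to (i=6, c=3): slope -2, span 1
Factored form: p(x) = 3 ⊗ (x ⊕ (-11/2)) ⊗ (x ⊕ (-11/2)) ⊗ (x ⊕ 1) ⊗ (x ⊕ 1) ⊗ (x ⊕ 1) ⊗ (x ⊕ 2)
Answer: roots = -11/2 (mult 2), 1 (mult 3), 2 (mult 1)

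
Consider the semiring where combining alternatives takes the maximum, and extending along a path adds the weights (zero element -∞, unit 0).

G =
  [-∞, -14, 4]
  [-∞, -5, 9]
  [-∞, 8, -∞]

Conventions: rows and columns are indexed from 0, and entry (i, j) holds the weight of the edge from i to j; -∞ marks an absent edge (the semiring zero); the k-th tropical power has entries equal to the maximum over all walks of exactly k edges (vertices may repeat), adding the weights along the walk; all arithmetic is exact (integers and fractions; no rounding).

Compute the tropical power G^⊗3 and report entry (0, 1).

G^⊗2:
  [-∞, 12, -5]
  [-∞, 17, 4]
  [-∞, 3, 17]
G^⊗3:
  [-∞, 7, 21]
  [-∞, 12, 26]
  [-∞, 25, 12]
Key observation: the optimum is the walk 0->2->1->1, with weight 4 + 8 + (-5) = 7.
Optimal value attained by: walk 0->2->1->1.
Answer: (G^⊗3)[0][1] = 7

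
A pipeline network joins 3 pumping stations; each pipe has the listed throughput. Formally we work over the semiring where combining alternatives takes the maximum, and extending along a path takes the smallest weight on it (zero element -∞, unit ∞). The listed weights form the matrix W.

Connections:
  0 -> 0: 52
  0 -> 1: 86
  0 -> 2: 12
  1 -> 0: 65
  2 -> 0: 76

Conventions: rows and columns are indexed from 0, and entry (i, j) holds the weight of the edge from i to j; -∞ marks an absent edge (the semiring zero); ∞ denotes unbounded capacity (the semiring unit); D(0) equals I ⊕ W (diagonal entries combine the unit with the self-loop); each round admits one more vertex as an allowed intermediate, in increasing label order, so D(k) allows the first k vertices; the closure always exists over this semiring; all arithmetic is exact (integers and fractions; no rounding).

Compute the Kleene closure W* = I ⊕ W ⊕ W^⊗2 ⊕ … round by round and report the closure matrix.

D(0):
  [∞, 86, 12]
  [65, ∞, -∞]
  [76, -∞, ∞]
D(1):
  [∞, 86, 12]
  [65, ∞, 12]
  [76, 76, ∞]
D(2):
  [∞, 86, 12]
  [65, ∞, 12]
  [76, 76, ∞]
D(3):
  [∞, 86, 12]
  [65, ∞, 12]
  [76, 76, ∞]
Answer: W* = [[∞, 86, 12], [65, ∞, 12], [76, 76, ∞]]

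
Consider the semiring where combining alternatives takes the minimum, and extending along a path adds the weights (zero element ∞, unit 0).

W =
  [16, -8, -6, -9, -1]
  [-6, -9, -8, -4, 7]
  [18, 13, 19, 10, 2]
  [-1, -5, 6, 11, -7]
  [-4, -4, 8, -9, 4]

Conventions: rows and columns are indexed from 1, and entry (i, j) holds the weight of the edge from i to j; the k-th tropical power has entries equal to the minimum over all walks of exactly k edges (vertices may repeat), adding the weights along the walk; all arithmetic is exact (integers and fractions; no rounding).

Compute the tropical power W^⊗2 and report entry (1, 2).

W^⊗2:
  [-14, -17, -16, -12, -16]
  [-15, -18, -17, -15, -11]
  [-2, -2, 5, -7, 3]
  [-11, -14, -13, -16, -3]
  [-10, -14, -12, -13, -16]
Key observation: the optimum is the walk 1->2->2, with weight (-8) + (-9) = -17.
Optimal value attained by: walk 1->2->2.
Answer: (W^⊗2)[1][2] = -17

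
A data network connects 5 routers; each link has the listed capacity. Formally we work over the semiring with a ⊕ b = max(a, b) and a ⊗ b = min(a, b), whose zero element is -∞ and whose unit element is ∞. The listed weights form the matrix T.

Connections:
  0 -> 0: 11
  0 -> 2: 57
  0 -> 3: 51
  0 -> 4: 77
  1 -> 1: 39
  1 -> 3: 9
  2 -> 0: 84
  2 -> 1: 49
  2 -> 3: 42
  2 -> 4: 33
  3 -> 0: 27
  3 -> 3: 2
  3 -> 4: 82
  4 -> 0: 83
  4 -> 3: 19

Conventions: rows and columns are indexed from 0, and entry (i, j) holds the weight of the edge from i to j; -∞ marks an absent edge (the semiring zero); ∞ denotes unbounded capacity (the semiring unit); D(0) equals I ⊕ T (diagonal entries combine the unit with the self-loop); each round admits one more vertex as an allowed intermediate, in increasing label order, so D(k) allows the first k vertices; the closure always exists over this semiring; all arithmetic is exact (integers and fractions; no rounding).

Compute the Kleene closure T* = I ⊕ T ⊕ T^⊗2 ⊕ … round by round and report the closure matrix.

D(0):
  [∞, -∞, 57, 51, 77]
  [-∞, ∞, -∞, 9, -∞]
  [84, 49, ∞, 42, 33]
  [27, -∞, -∞, ∞, 82]
  [83, -∞, -∞, 19, ∞]
D(1):
  [∞, -∞, 57, 51, 77]
  [-∞, ∞, -∞, 9, -∞]
  [84, 49, ∞, 51, 77]
  [27, -∞, 27, ∞, 82]
  [83, -∞, 57, 51, ∞]
D(2):
  [∞, -∞, 57, 51, 77]
  [-∞, ∞, -∞, 9, -∞]
  [84, 49, ∞, 51, 77]
  [27, -∞, 27, ∞, 82]
  [83, -∞, 57, 51, ∞]
D(3):
  [∞, 49, 57, 51, 77]
  [-∞, ∞, -∞, 9, -∞]
  [84, 49, ∞, 51, 77]
  [27, 27, 27, ∞, 82]
  [83, 49, 57, 51, ∞]
D(4):
  [∞, 49, 57, 51, 77]
  [9, ∞, 9, 9, 9]
  [84, 49, ∞, 51, 77]
  [27, 27, 27, ∞, 82]
  [83, 49, 57, 51, ∞]
D(5):
  [∞, 49, 57, 51, 77]
  [9, ∞, 9, 9, 9]
  [84, 49, ∞, 51, 77]
  [82, 49, 57, ∞, 82]
  [83, 49, 57, 51, ∞]
Answer: T* = [[∞, 49, 57, 51, 77], [9, ∞, 9, 9, 9], [84, 49, ∞, 51, 77], [82, 49, 57, ∞, 82], [83, 49, 57, 51, ∞]]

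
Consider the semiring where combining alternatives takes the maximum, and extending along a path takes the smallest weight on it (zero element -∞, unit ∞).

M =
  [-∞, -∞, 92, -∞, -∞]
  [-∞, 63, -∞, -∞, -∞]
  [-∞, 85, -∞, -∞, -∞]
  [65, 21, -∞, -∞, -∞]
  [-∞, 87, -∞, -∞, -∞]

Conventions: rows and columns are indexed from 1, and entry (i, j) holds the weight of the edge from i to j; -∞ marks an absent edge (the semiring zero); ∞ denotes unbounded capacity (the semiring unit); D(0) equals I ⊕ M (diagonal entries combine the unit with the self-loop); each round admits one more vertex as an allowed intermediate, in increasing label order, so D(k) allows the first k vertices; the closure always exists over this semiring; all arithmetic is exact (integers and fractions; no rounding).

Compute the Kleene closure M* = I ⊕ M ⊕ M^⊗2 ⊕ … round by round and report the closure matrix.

D(0):
  [∞, -∞, 92, -∞, -∞]
  [-∞, ∞, -∞, -∞, -∞]
  [-∞, 85, ∞, -∞, -∞]
  [65, 21, -∞, ∞, -∞]
  [-∞, 87, -∞, -∞, ∞]
D(1):
  [∞, -∞, 92, -∞, -∞]
  [-∞, ∞, -∞, -∞, -∞]
  [-∞, 85, ∞, -∞, -∞]
  [65, 21, 65, ∞, -∞]
  [-∞, 87, -∞, -∞, ∞]
D(2):
  [∞, -∞, 92, -∞, -∞]
  [-∞, ∞, -∞, -∞, -∞]
  [-∞, 85, ∞, -∞, -∞]
  [65, 21, 65, ∞, -∞]
  [-∞, 87, -∞, -∞, ∞]
D(3):
  [∞, 85, 92, -∞, -∞]
  [-∞, ∞, -∞, -∞, -∞]
  [-∞, 85, ∞, -∞, -∞]
  [65, 65, 65, ∞, -∞]
  [-∞, 87, -∞, -∞, ∞]
D(4):
  [∞, 85, 92, -∞, -∞]
  [-∞, ∞, -∞, -∞, -∞]
  [-∞, 85, ∞, -∞, -∞]
  [65, 65, 65, ∞, -∞]
  [-∞, 87, -∞, -∞, ∞]
D(5):
  [∞, 85, 92, -∞, -∞]
  [-∞, ∞, -∞, -∞, -∞]
  [-∞, 85, ∞, -∞, -∞]
  [65, 65, 65, ∞, -∞]
  [-∞, 87, -∞, -∞, ∞]
Answer: M* = [[∞, 85, 92, -∞, -∞], [-∞, ∞, -∞, -∞, -∞], [-∞, 85, ∞, -∞, -∞], [65, 65, 65, ∞, -∞], [-∞, 87, -∞, -∞, ∞]]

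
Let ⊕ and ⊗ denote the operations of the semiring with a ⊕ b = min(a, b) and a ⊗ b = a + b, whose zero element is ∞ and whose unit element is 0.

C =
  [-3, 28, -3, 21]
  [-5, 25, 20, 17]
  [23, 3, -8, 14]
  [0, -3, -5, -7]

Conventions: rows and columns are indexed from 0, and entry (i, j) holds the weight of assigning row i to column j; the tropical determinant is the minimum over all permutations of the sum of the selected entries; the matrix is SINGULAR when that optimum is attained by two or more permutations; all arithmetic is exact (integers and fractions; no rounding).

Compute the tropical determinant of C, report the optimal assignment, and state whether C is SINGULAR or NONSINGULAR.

σ = (0, 1, 2, 3): (-3) + 25 + (-8) + (-7) = 7
σ = (0, 1, 3, 2): (-3) + 25 + 14 + (-5) = 31
σ = (0, 2, 1, 3): (-3) + 20 + 3 + (-7) = 13
σ = (0, 2, 3, 1): (-3) + 20 + 14 + (-3) = 28
σ = (0, 3, 1, 2): (-3) + 17 + 3 + (-5) = 12
σ = (0, 3, 2, 1): (-3) + 17 + (-8) + (-3) = 3
σ = (1, 0, 2, 3): 28 + (-5) + (-8) + (-7) = 8
σ = (1, 0, 3, 2): 28 + (-5) + 14 + (-5) = 32
σ = (1, 2, 0, 3): 28 + 20 + 23 + (-7) = 64
σ = (1, 2, 3, 0): 28 + 20 + 14 + 0 = 62
σ = (1, 3, 0, 2): 28 + 17 + 23 + (-5) = 63
σ = (1, 3, 2, 0): 28 + 17 + (-8) + 0 = 37
σ = (2, 0, 1, 3): (-3) + (-5) + 3 + (-7) = -12
σ = (2, 0, 3, 1): (-3) + (-5) + 14 + (-3) = 3
σ = (2, 1, 0, 3): (-3) + 25 + 23 + (-7) = 38
σ = (2, 1, 3, 0): (-3) + 25 + 14 + 0 = 36
σ = (2, 3, 0, 1): (-3) + 17 + 23 + (-3) = 34
σ = (2, 3, 1, 0): (-3) + 17 + 3 + 0 = 17
σ = (3, 0, 1, 2): 21 + (-5) + 3 + (-5) = 14
σ = (3, 0, 2, 1): 21 + (-5) + (-8) + (-3) = 5
σ = (3, 1, 0, 2): 21 + 25 + 23 + (-5) = 64
σ = (3, 1, 2, 0): 21 + 25 + (-8) + 0 = 38
σ = (3, 2, 0, 1): 21 + 20 + 23 + (-3) = 61
σ = (3, 2, 1, 0): 21 + 20 + 3 + 0 = 44
Optimal value attained by: σ = (2, 0, 1, 3).
Answer: det⊕(C) = -12; verdict: NONSINGULAR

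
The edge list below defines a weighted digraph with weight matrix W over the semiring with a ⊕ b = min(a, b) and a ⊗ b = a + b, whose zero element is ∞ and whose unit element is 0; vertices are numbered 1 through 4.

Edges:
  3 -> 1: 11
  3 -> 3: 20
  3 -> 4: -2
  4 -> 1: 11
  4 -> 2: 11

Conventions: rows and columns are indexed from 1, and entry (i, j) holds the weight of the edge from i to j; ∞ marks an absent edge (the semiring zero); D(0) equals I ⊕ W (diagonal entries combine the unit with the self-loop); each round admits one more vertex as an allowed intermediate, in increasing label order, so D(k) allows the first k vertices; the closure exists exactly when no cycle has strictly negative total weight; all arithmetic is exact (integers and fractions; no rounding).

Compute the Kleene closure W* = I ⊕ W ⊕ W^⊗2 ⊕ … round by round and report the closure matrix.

D(0):
  [0, ∞, ∞, ∞]
  [∞, 0, ∞, ∞]
  [11, ∞, 0, -2]
  [11, 11, ∞, 0]
D(1):
  [0, ∞, ∞, ∞]
  [∞, 0, ∞, ∞]
  [11, ∞, 0, -2]
  [11, 11, ∞, 0]
D(2):
  [0, ∞, ∞, ∞]
  [∞, 0, ∞, ∞]
  [11, ∞, 0, -2]
  [11, 11, ∞, 0]
D(3):
  [0, ∞, ∞, ∞]
  [∞, 0, ∞, ∞]
  [11, ∞, 0, -2]
  [11, 11, ∞, 0]
D(4):
  [0, ∞, ∞, ∞]
  [∞, 0, ∞, ∞]
  [9, 9, 0, -2]
  [11, 11, ∞, 0]
Answer: W* = [[0, ∞, ∞, ∞], [∞, 0, ∞, ∞], [9, 9, 0, -2], [11, 11, ∞, 0]]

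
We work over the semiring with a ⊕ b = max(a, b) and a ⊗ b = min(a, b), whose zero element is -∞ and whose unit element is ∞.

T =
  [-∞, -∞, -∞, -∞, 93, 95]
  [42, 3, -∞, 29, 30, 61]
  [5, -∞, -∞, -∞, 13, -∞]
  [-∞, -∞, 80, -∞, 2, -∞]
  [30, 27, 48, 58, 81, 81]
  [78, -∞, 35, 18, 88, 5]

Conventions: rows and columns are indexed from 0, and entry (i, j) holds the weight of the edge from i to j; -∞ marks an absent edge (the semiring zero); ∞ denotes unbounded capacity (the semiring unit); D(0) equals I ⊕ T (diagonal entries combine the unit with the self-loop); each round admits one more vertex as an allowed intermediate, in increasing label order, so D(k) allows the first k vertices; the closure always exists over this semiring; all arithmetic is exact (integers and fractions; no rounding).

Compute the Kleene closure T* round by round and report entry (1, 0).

D(0):
  [∞, -∞, -∞, -∞, 93, 95]
  [42, ∞, -∞, 29, 30, 61]
  [5, -∞, ∞, -∞, 13, -∞]
  [-∞, -∞, 80, ∞, 2, -∞]
  [30, 27, 48, 58, ∞, 81]
  [78, -∞, 35, 18, 88, ∞]
D(1):
  [∞, -∞, -∞, -∞, 93, 95]
  [42, ∞, -∞, 29, 42, 61]
  [5, -∞, ∞, -∞, 13, 5]
  [-∞, -∞, 80, ∞, 2, -∞]
  [30, 27, 48, 58, ∞, 81]
  [78, -∞, 35, 18, 88, ∞]
D(2):
  [∞, -∞, -∞, -∞, 93, 95]
  [42, ∞, -∞, 29, 42, 61]
  [5, -∞, ∞, -∞, 13, 5]
  [-∞, -∞, 80, ∞, 2, -∞]
  [30, 27, 48, 58, ∞, 81]
  [78, -∞, 35, 18, 88, ∞]
D(3):
  [∞, -∞, -∞, -∞, 93, 95]
  [42, ∞, -∞, 29, 42, 61]
  [5, -∞, ∞, -∞, 13, 5]
  [5, -∞, 80, ∞, 13, 5]
  [30, 27, 48, 58, ∞, 81]
  [78, -∞, 35, 18, 88, ∞]
D(4):
  [∞, -∞, -∞, -∞, 93, 95]
  [42, ∞, 29, 29, 42, 61]
  [5, -∞, ∞, -∞, 13, 5]
  [5, -∞, 80, ∞, 13, 5]
  [30, 27, 58, 58, ∞, 81]
  [78, -∞, 35, 18, 88, ∞]
D(5):
  [∞, 27, 58, 58, 93, 95]
  [42, ∞, 42, 42, 42, 61]
  [13, 13, ∞, 13, 13, 13]
  [13, 13, 80, ∞, 13, 13]
  [30, 27, 58, 58, ∞, 81]
  [78, 27, 58, 58, 88, ∞]
D(6):
  [∞, 27, 58, 58, 93, 95]
  [61, ∞, 58, 58, 61, 61]
  [13, 13, ∞, 13, 13, 13]
  [13, 13, 80, ∞, 13, 13]
  [78, 27, 58, 58, ∞, 81]
  [78, 27, 58, 58, 88, ∞]
Answer: T*[1][0] = 61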